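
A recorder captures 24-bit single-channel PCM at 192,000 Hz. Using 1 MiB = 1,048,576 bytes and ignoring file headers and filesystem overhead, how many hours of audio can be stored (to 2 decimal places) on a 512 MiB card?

Uncompressed byte rate = 192,000 × 3 × 1 = 576,000 bytes/s.
Capacity = 512 × 1,048,576 = 536,870,912 bytes.
536,870,912 / 576,000 ≈ 932.07 s → 0.26 hours.

0.26 hours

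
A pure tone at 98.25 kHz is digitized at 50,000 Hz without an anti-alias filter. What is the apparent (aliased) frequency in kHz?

Nyquist = 50,000/2 = 25,000 Hz; 98,250 Hz exceeds it.
Alias = |98,250 − 2×50,000| = |98,250 − 100,000| = 1,750 Hz = 1.75 kHz.

1.75 kHz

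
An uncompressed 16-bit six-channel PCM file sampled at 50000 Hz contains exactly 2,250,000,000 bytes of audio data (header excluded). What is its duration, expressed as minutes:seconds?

62:30

Byte rate = 50,000 × 2 × 6 = 600,000 bytes/s.
Duration = 2,250,000,000 / 600,000 = 3,750 s.
3,750 s = 62:30.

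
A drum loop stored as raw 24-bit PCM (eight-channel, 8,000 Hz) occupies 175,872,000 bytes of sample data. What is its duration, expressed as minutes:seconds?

Byte rate = 8,000 × 3 × 8 = 192,000 bytes/s.
Duration = 175,872,000 / 192,000 = 916 s.
916 s = 15:16.

15:16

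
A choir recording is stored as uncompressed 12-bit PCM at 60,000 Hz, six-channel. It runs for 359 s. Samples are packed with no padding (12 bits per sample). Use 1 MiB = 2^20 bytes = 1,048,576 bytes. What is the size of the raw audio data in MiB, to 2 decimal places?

Bits = 60,000 × 359 × 12 × 6 = 1,550,880,000 bits = 193,860,000 bytes.
193,860,000 / 1,048,576 = 184.88 MiB.

184.88 MiB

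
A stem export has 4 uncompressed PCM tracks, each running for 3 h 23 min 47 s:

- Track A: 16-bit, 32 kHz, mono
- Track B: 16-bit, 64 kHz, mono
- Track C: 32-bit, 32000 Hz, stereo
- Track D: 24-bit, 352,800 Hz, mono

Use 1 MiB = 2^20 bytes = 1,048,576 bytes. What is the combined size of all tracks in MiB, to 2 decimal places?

3 h 23 min 47 s = 12,227 s.
Track A: 32,000 × 12,227 × 2 × 1 = 782,528,000 bytes.
Track B: 64,000 × 12,227 × 2 × 1 = 1,565,056,000 bytes.
Track C: 32,000 × 12,227 × 4 × 2 = 3,130,112,000 bytes.
Track D: 352,800 × 12,227 × 3 × 1 = 12,941,056,800 bytes.
Total = 18,418,752,800 bytes = 17565.49 MiB.

17565.49 MiB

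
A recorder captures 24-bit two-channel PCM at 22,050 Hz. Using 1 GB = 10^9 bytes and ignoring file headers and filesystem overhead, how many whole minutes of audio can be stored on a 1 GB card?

125 minutes

Uncompressed byte rate = 22,050 × 3 × 2 = 132,300 bytes/s.
Capacity = 1 × 1,000,000,000 = 1,000,000,000 bytes.
1,000,000,000 / 132,300 ≈ 7558.58 s → 125 minutes.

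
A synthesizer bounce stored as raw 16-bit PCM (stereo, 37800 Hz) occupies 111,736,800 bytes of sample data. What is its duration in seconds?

Byte rate = 37,800 × 2 × 2 = 151,200 bytes/s.
Duration = 111,736,800 / 151,200 = 739 s.

739 seconds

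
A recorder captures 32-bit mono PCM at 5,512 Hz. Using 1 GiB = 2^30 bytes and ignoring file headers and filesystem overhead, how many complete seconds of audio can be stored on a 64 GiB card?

3,116,812 seconds

Uncompressed byte rate = 5,512 × 4 × 1 = 22,048 bytes/s.
Capacity = 64 × 1,073,741,824 = 68,719,476,736 bytes.
68,719,476,736 / 22,048 ≈ 3116812.26 s → 3,116,812 seconds.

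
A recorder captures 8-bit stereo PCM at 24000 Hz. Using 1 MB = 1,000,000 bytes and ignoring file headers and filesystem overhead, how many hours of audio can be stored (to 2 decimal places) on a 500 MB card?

Uncompressed byte rate = 24,000 × 1 × 2 = 48,000 bytes/s.
Capacity = 500 × 1,000,000 = 500,000,000 bytes.
500,000,000 / 48,000 ≈ 10416.67 s → 2.89 hours.

2.89 hours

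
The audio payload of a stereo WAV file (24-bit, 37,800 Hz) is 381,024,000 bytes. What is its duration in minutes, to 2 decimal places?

28.00 minutes

Byte rate = 37,800 × 3 × 2 = 226,800 bytes/s.
Duration = 381,024,000 / 226,800 = 1,680 s.
1,680 s / 60 = 28.00 minutes.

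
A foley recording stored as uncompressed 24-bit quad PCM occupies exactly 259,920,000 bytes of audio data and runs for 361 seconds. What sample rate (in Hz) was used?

60,000 Hz

Bytes = sample_rate × seconds × bytes_per_sample × channels.
sample_rate = 259,920,000 / (361 × 3 × 4) = 259,920,000 / 4,332 = 60,000 Hz.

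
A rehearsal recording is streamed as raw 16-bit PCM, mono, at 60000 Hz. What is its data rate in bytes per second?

120,000 bytes/s

Bit rate = 60,000 × 16 × 1 = 960,000 bits/s.
960,000 / 8 = 120,000 bytes/s.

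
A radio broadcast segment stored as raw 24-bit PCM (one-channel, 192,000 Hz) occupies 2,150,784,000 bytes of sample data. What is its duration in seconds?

3,734 seconds

Byte rate = 192,000 × 3 × 1 = 576,000 bytes/s.
Duration = 2,150,784,000 / 576,000 = 3,734 s.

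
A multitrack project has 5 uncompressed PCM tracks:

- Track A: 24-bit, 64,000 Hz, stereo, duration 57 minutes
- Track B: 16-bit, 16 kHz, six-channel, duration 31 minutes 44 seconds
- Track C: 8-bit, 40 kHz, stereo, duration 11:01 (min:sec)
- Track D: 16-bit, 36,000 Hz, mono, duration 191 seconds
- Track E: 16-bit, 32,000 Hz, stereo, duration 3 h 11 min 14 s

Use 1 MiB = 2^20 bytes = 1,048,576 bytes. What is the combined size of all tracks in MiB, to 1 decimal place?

Track A: 57 minutes = 3,420 s; 64,000 × 3,420 × 3 × 2 = 1,313,280,000 bytes.
Track B: 31 minutes 44 seconds = 1,904 s; 16,000 × 1,904 × 2 × 6 = 365,568,000 bytes.
Track C: 11:01 (min:sec) = 661 s; 40,000 × 661 × 1 × 2 = 52,880,000 bytes.
Track D: 36,000 × 191 × 2 × 1 = 13,752,000 bytes.
Track E: 3 h 11 min 14 s = 11,474 s; 32,000 × 11,474 × 2 × 2 = 1,468,672,000 bytes.
Total = 3,214,152,000 bytes = 3065.3 MiB.

3065.3 MiB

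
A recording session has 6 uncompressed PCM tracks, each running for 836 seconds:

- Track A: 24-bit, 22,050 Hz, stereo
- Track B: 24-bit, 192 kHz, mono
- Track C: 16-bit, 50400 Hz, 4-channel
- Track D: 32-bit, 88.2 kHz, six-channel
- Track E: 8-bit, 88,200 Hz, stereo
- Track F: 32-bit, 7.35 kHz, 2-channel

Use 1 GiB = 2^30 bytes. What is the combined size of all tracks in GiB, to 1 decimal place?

2.7 GiB

Track A: 22,050 × 836 × 3 × 2 = 110,602,800 bytes.
Track B: 192,000 × 836 × 3 × 1 = 481,536,000 bytes.
Track C: 50,400 × 836 × 2 × 4 = 337,075,200 bytes.
Track D: 88,200 × 836 × 4 × 6 = 1,769,644,800 bytes.
Track E: 88,200 × 836 × 1 × 2 = 147,470,400 bytes.
Track F: 7,350 × 836 × 4 × 2 = 49,156,800 bytes.
Total = 2,895,486,000 bytes = 2.7 GiB.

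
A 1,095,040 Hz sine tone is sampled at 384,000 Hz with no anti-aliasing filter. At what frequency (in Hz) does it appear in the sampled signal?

56,960 Hz

Nyquist = 384,000/2 = 192,000 Hz; 1,095,040 Hz exceeds it.
Alias = |1,095,040 − 3×384,000| = |1,095,040 − 1,152,000| = 56,960 Hz.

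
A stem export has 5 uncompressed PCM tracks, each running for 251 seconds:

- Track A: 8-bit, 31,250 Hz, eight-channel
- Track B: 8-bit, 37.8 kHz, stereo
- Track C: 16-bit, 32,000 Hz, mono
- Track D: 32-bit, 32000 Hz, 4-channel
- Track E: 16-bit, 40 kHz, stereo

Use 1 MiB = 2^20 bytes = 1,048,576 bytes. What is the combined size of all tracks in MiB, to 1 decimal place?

Track A: 31,250 × 251 × 1 × 8 = 62,750,000 bytes.
Track B: 37,800 × 251 × 1 × 2 = 18,975,600 bytes.
Track C: 32,000 × 251 × 2 × 1 = 16,064,000 bytes.
Track D: 32,000 × 251 × 4 × 4 = 128,512,000 bytes.
Track E: 40,000 × 251 × 2 × 2 = 40,160,000 bytes.
Total = 266,461,600 bytes = 254.1 MiB.

254.1 MiB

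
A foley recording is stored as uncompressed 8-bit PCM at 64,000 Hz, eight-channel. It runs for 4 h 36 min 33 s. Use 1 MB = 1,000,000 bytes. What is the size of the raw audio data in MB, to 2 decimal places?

8495.62 MB

Duration = 4 h 36 min 33 s = 16,593 s.
Bytes = 64,000 samples/s × 16,593 s × 1 bytes/sample × 8 ch = 8,495,616,000 bytes.
8,495,616,000 / 1,000,000 = 8495.62 MB.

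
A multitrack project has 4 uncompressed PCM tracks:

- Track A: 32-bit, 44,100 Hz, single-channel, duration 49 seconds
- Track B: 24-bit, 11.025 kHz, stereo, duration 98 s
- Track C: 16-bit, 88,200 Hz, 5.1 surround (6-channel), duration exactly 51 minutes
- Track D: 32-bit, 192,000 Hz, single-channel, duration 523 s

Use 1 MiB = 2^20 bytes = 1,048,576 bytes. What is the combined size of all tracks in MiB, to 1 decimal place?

Track A: 44,100 × 49 × 4 × 1 = 8,643,600 bytes.
Track B: 11,025 × 98 × 3 × 2 = 6,482,700 bytes.
Track C: exactly 51 minutes = 3,060 s; 88,200 × 3,060 × 2 × 6 = 3,238,704,000 bytes.
Track D: 192,000 × 523 × 4 × 1 = 401,664,000 bytes.
Total = 3,655,494,300 bytes = 3486.2 MiB.

3486.2 MiB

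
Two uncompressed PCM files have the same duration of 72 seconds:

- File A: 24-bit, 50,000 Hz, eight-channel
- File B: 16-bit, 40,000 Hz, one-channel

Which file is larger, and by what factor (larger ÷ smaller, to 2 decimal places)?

File A: 50,000 × 3 × 8 = 1,200,000 bytes/s.
File B: 40,000 × 2 × 1 = 80,000 bytes/s.
File A is larger; ratio = 86,400,000 / 5,760,000 = 15.00.

File A, by a factor of 15.00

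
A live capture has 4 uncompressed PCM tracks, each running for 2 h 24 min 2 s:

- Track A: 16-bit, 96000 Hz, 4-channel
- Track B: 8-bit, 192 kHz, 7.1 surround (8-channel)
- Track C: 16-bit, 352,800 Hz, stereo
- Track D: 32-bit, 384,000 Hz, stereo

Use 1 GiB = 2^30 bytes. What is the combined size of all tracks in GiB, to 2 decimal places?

2 h 24 min 2 s = 8,642 s.
Track A: 96,000 × 8,642 × 2 × 4 = 6,637,056,000 bytes.
Track B: 192,000 × 8,642 × 1 × 8 = 13,274,112,000 bytes.
Track C: 352,800 × 8,642 × 2 × 2 = 12,195,590,400 bytes.
Track D: 384,000 × 8,642 × 4 × 2 = 26,548,224,000 bytes.
Total = 58,654,982,400 bytes = 54.63 GiB.

54.63 GiB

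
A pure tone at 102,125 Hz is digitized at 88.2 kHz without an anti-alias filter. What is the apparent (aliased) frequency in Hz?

13,925 Hz

Nyquist = 88,200/2 = 44,100 Hz; 102,125 Hz exceeds it.
Alias = |102,125 − 1×88,200| = |102,125 − 88,200| = 13,925 Hz.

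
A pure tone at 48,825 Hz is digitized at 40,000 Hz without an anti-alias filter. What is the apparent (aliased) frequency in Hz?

8,825 Hz

Nyquist = 40,000/2 = 20,000 Hz; 48,825 Hz exceeds it.
Alias = |48,825 − 1×40,000| = |48,825 − 40,000| = 8,825 Hz.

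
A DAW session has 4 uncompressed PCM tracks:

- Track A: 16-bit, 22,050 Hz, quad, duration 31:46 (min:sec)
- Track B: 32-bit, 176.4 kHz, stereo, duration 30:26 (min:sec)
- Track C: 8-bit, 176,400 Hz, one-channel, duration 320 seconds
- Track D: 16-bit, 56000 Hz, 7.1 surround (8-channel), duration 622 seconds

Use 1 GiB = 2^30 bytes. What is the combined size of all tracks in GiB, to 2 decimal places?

3.28 GiB

Track A: 31:46 (min:sec) = 1,906 s; 22,050 × 1,906 × 2 × 4 = 336,218,400 bytes.
Track B: 30:26 (min:sec) = 1,826 s; 176,400 × 1,826 × 4 × 2 = 2,576,851,200 bytes.
Track C: 176,400 × 320 × 1 × 1 = 56,448,000 bytes.
Track D: 56,000 × 622 × 2 × 8 = 557,312,000 bytes.
Total = 3,526,829,600 bytes = 3.28 GiB.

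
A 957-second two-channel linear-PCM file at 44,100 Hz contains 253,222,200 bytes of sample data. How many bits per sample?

Bytes per sample = 253,222,200 / (44,100 × 957 × 2) = 253,222,200 / 84,407,400 = 3.
Bit depth = 3 × 8 = 24 bits.

24 bits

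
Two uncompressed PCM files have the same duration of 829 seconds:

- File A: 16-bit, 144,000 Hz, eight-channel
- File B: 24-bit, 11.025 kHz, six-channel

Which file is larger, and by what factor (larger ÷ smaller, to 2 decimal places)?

File A: 144,000 × 2 × 8 = 2,304,000 bytes/s.
File B: 11,025 × 3 × 6 = 198,450 bytes/s.
File A is larger; ratio = 1,910,016,000 / 164,515,050 = 11.61.

File A, by a factor of 11.61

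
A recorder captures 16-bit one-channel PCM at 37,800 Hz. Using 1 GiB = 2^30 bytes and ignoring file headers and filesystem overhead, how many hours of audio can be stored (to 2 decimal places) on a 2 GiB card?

7.89 hours

Uncompressed byte rate = 37,800 × 2 × 1 = 75,600 bytes/s.
Capacity = 2 × 1,073,741,824 = 2,147,483,648 bytes.
2,147,483,648 / 75,600 ≈ 28405.87 s → 7.89 hours.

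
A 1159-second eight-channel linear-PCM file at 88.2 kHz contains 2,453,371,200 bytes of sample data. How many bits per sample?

Bytes per sample = 2,453,371,200 / (88,200 × 1,159 × 8) = 2,453,371,200 / 817,790,400 = 3.
Bit depth = 3 × 8 = 24 bits.

24 bits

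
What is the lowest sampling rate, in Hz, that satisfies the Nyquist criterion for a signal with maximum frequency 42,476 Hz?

Minimum sample rate = 2 × 42,476 Hz = 84,952 Hz.

84,952 Hz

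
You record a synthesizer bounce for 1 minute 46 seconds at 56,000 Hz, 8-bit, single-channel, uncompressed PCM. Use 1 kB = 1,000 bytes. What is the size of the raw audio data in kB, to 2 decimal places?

5936.00 kB

Duration = 1 minute 46 seconds = 106 s.
Bytes = 56,000 samples/s × 106 s × 1 bytes/sample × 1 ch = 5,936,000 bytes.
5,936,000 / 1,000 = 5936.00 kB.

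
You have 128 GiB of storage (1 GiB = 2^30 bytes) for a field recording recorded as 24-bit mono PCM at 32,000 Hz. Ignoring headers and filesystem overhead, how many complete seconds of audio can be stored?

Uncompressed byte rate = 32,000 × 3 × 1 = 96,000 bytes/s.
Capacity = 128 × 1,073,741,824 = 137,438,953,472 bytes.
137,438,953,472 / 96,000 ≈ 1431655.77 s → 1,431,655 seconds.

1,431,655 seconds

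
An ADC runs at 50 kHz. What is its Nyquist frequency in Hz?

Nyquist frequency = sample rate / 2 = 50,000 / 2 = 25,000 Hz.

25,000 Hz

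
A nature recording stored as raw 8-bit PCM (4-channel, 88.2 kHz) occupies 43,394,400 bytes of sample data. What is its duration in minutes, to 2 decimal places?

2.05 minutes

Byte rate = 88,200 × 1 × 4 = 352,800 bytes/s.
Duration = 43,394,400 / 352,800 = 123 s.
123 s / 60 = 2.05 minutes.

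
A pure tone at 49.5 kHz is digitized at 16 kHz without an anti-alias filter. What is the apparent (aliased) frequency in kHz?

Nyquist = 16,000/2 = 8,000 Hz; 49,500 Hz exceeds it.
Alias = |49,500 − 3×16,000| = |49,500 − 48,000| = 1,500 Hz = 1.5 kHz.

1.5 kHz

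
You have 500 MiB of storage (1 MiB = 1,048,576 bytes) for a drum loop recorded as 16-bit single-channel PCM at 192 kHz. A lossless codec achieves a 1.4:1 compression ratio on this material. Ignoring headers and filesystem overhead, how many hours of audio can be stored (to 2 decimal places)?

Uncompressed byte rate = 192,000 × 2 × 1 = 384,000 bytes/s.
After 1.4:1 compression, effective rate ≈ 274285.71 bytes/s.
Capacity = 500 × 1,048,576 = 524,288,000 bytes.
524,288,000 / effective rate ≈ 1911.47 s → 0.53 hours.

0.53 hours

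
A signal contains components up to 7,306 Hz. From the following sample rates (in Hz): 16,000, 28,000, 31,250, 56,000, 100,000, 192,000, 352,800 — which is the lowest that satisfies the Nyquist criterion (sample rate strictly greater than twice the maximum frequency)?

Need sample rate > 2 × 7,306 = 14,612 Hz.
Lowest listed rate above 14,612 Hz is 16,000 Hz.

16,000 Hz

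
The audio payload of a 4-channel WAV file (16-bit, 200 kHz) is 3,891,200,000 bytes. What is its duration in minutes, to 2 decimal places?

Byte rate = 200,000 × 2 × 4 = 1,600,000 bytes/s.
Duration = 3,891,200,000 / 1,600,000 = 2,432 s.
2,432 s / 60 = 40.53 minutes.

40.53 minutes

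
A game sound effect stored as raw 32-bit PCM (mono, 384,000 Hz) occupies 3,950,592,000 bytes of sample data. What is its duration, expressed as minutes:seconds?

42:52

Byte rate = 384,000 × 4 × 1 = 1,536,000 bytes/s.
Duration = 3,950,592,000 / 1,536,000 = 2,572 s.
2,572 s = 42:52.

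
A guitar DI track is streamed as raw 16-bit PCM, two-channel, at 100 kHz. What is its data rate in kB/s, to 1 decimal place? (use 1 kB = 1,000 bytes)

Bit rate = 100,000 × 16 × 2 = 3,200,000 bits/s.
3,200,000 / 8 = 400,000 B/s = 400.0 kB/s.

400.0 kB/s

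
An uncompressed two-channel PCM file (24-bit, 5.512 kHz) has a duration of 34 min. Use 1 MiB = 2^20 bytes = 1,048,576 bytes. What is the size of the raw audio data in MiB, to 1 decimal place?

64.3 MiB

Duration = 34 min = 2,040 s.
Bytes = 5,512 samples/s × 2,040 s × 3 bytes/sample × 2 ch = 67,466,880 bytes.
67,466,880 / 1,048,576 = 64.3 MiB.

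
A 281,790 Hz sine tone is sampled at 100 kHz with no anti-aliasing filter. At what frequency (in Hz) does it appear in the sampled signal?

Nyquist = 100,000/2 = 50,000 Hz; 281,790 Hz exceeds it.
Alias = |281,790 − 3×100,000| = |281,790 − 300,000| = 18,210 Hz.

18,210 Hz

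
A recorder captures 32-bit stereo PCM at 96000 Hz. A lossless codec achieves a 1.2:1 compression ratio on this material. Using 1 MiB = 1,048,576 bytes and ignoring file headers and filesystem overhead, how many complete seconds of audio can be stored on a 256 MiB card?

Uncompressed byte rate = 96,000 × 4 × 2 = 768,000 bytes/s.
After 1.2:1 compression, effective rate ≈ 640000 bytes/s.
Capacity = 256 × 1,048,576 = 268,435,456 bytes.
268,435,456 / effective rate ≈ 419.43 s → 419 seconds.

419 seconds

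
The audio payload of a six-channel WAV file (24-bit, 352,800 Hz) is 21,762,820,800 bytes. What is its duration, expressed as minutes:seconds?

Byte rate = 352,800 × 3 × 6 = 6,350,400 bytes/s.
Duration = 21,762,820,800 / 6,350,400 = 3,427 s.
3,427 s = 57:07.

57:07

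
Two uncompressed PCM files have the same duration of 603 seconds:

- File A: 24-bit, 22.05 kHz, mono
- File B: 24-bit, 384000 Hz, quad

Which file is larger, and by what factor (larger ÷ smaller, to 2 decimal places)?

File B, by a factor of 69.66

File A: 22,050 × 3 × 1 = 66,150 bytes/s.
File B: 384,000 × 3 × 4 = 4,608,000 bytes/s.
File B is larger; ratio = 2,778,624,000 / 39,888,450 = 69.66.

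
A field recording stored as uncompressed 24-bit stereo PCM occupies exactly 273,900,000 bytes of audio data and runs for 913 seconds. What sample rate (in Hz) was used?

Bytes = sample_rate × seconds × bytes_per_sample × channels.
sample_rate = 273,900,000 / (913 × 3 × 2) = 273,900,000 / 5,478 = 50,000 Hz.

50,000 Hz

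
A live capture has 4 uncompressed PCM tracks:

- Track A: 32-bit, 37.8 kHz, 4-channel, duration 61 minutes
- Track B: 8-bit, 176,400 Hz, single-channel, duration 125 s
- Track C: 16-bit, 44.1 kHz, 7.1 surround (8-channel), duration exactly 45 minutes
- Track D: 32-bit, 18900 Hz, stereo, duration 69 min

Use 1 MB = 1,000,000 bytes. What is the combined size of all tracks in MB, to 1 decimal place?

4766.7 MB

Track A: 61 minutes = 3,660 s; 37,800 × 3,660 × 4 × 4 = 2,213,568,000 bytes.
Track B: 176,400 × 125 × 1 × 1 = 22,050,000 bytes.
Track C: exactly 45 minutes = 2,700 s; 44,100 × 2,700 × 2 × 8 = 1,905,120,000 bytes.
Track D: 69 min = 4,140 s; 18,900 × 4,140 × 4 × 2 = 625,968,000 bytes.
Total = 4,766,706,000 bytes = 4766.7 MB.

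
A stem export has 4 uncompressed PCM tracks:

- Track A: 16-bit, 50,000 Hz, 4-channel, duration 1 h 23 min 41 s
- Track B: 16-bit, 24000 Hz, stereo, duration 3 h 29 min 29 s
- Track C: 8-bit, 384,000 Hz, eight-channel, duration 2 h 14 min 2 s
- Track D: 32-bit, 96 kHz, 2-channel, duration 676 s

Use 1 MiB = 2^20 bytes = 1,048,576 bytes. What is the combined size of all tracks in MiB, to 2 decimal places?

27121.75 MiB

Track A: 1 h 23 min 41 s = 5,021 s; 50,000 × 5,021 × 2 × 4 = 2,008,400,000 bytes.
Track B: 3 h 29 min 29 s = 12,569 s; 24,000 × 12,569 × 2 × 2 = 1,206,624,000 bytes.
Track C: 2 h 14 min 2 s = 8,042 s; 384,000 × 8,042 × 1 × 8 = 24,705,024,000 bytes.
Track D: 96,000 × 676 × 4 × 2 = 519,168,000 bytes.
Total = 28,439,216,000 bytes = 27121.75 MiB.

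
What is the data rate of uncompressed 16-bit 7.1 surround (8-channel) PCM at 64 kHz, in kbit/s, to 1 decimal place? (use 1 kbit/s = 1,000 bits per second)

8192.0 kbit/s

Bit rate = 64,000 × 16 × 8 = 8,192,000 bits/s.
= 8192.0 kbit/s.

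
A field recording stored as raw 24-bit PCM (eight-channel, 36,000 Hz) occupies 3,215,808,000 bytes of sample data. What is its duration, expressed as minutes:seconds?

62:02

Byte rate = 36,000 × 3 × 8 = 864,000 bytes/s.
Duration = 3,215,808,000 / 864,000 = 3,722 s.
3,722 s = 62:02.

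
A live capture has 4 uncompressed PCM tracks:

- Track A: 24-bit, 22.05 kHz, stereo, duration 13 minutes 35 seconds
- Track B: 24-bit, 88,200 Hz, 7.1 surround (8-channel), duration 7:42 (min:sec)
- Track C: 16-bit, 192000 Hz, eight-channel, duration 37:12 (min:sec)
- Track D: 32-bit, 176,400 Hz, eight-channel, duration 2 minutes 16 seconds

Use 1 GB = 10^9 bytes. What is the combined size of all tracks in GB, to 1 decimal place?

Track A: 13 minutes 35 seconds = 815 s; 22,050 × 815 × 3 × 2 = 107,824,500 bytes.
Track B: 7:42 (min:sec) = 462 s; 88,200 × 462 × 3 × 8 = 977,961,600 bytes.
Track C: 37:12 (min:sec) = 2,232 s; 192,000 × 2,232 × 2 × 8 = 6,856,704,000 bytes.
Track D: 2 minutes 16 seconds = 136 s; 176,400 × 136 × 4 × 8 = 767,692,800 bytes.
Total = 8,710,182,900 bytes = 8.7 GB.

8.7 GB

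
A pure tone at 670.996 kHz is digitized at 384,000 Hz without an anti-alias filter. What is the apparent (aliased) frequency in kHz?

97.004 kHz

Nyquist = 384,000/2 = 192,000 Hz; 670,996 Hz exceeds it.
Alias = |670,996 − 2×384,000| = |670,996 − 768,000| = 97,004 Hz = 97.004 kHz.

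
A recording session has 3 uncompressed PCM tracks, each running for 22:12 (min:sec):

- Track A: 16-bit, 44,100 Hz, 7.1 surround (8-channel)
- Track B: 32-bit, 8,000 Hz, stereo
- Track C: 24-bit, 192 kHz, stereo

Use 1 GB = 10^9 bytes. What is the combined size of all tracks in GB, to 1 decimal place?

22:12 (min:sec) = 1,332 s.
Track A: 44,100 × 1,332 × 2 × 8 = 939,859,200 bytes.
Track B: 8,000 × 1,332 × 4 × 2 = 85,248,000 bytes.
Track C: 192,000 × 1,332 × 3 × 2 = 1,534,464,000 bytes.
Total = 2,559,571,200 bytes = 2.6 GB.

2.6 GB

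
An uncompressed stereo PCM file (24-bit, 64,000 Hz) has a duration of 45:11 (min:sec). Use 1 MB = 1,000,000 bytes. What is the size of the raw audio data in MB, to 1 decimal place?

Duration = 45:11 (min:sec) = 2,711 s.
Bytes = 64,000 samples/s × 2,711 s × 3 bytes/sample × 2 ch = 1,041,024,000 bytes.
1,041,024,000 / 1,000,000 = 1041.0 MB.

1041.0 MB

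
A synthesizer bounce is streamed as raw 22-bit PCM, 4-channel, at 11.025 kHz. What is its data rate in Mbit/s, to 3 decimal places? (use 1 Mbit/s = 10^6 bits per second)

0.970 Mbit/s

Bit rate = 11,025 × 22 × 4 = 970,200 bits/s.
= 0.970 Mbit/s.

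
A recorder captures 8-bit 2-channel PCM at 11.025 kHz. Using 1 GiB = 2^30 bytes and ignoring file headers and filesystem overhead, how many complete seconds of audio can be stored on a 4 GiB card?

Uncompressed byte rate = 11,025 × 1 × 2 = 22,050 bytes/s.
Capacity = 4 × 1,073,741,824 = 4,294,967,296 bytes.
4,294,967,296 / 22,050 ≈ 194783.1 s → 194,783 seconds.

194,783 seconds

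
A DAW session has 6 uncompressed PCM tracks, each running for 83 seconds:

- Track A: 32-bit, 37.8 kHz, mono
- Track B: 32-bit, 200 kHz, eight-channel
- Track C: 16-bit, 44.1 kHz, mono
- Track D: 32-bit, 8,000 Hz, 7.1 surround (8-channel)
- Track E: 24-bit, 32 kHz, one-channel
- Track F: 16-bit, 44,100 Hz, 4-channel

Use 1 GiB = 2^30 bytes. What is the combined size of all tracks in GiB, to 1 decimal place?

0.6 GiB

Track A: 37,800 × 83 × 4 × 1 = 12,549,600 bytes.
Track B: 200,000 × 83 × 4 × 8 = 531,200,000 bytes.
Track C: 44,100 × 83 × 2 × 1 = 7,320,600 bytes.
Track D: 8,000 × 83 × 4 × 8 = 21,248,000 bytes.
Track E: 32,000 × 83 × 3 × 1 = 7,968,000 bytes.
Track F: 44,100 × 83 × 2 × 4 = 29,282,400 bytes.
Total = 609,568,600 bytes = 0.6 GiB.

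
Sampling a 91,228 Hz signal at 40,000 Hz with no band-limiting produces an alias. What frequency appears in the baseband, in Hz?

11,228 Hz

Nyquist = 40,000/2 = 20,000 Hz; 91,228 Hz exceeds it.
Alias = |91,228 − 2×40,000| = |91,228 − 80,000| = 11,228 Hz.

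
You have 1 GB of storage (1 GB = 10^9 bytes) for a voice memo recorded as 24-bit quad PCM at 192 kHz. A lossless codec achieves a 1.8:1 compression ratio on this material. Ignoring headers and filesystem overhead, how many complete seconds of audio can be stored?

781 seconds

Uncompressed byte rate = 192,000 × 3 × 4 = 2,304,000 bytes/s.
After 1.8:1 compression, effective rate ≈ 1280000 bytes/s.
Capacity = 1 × 1,000,000,000 = 1,000,000,000 bytes.
1,000,000,000 / effective rate ≈ 781.25 s → 781 seconds.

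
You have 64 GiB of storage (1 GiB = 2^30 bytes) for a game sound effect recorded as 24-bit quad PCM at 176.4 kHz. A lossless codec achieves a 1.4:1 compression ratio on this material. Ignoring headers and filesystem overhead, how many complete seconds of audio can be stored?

45,449 seconds

Uncompressed byte rate = 176,400 × 3 × 4 = 2,116,800 bytes/s.
After 1.4:1 compression, effective rate ≈ 1512000 bytes/s.
Capacity = 64 × 1,073,741,824 = 68,719,476,736 bytes.
68,719,476,736 / effective rate ≈ 45449.39 s → 45,449 seconds.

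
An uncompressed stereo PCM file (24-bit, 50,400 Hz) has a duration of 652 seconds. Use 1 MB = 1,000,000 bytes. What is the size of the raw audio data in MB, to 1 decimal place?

197.2 MB

Bytes = 50,400 samples/s × 652 s × 3 bytes/sample × 2 ch = 197,164,800 bytes.
197,164,800 / 1,000,000 = 197.2 MB.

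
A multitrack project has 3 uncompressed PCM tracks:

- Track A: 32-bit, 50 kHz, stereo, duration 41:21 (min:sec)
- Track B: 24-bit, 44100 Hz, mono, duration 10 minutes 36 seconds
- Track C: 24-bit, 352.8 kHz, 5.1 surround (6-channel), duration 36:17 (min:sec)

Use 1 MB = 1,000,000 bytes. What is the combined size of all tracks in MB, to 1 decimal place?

14901.4 MB

Track A: 41:21 (min:sec) = 2,481 s; 50,000 × 2,481 × 4 × 2 = 992,400,000 bytes.
Track B: 10 minutes 36 seconds = 636 s; 44,100 × 636 × 3 × 1 = 84,142,800 bytes.
Track C: 36:17 (min:sec) = 2,177 s; 352,800 × 2,177 × 3 × 6 = 13,824,820,800 bytes.
Total = 14,901,363,600 bytes = 14901.4 MB.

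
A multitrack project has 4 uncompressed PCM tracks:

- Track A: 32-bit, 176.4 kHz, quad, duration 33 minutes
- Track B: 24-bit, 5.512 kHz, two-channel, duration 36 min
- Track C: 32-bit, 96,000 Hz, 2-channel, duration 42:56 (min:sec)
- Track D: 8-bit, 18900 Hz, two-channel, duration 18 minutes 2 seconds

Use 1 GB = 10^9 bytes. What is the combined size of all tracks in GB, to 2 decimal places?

Track A: 33 minutes = 1,980 s; 176,400 × 1,980 × 4 × 4 = 5,588,352,000 bytes.
Track B: 36 min = 2,160 s; 5,512 × 2,160 × 3 × 2 = 71,435,520 bytes.
Track C: 42:56 (min:sec) = 2,576 s; 96,000 × 2,576 × 4 × 2 = 1,978,368,000 bytes.
Track D: 18 minutes 2 seconds = 1,082 s; 18,900 × 1,082 × 1 × 2 = 40,899,600 bytes.
Total = 7,679,055,120 bytes = 7.68 GB.

7.68 GB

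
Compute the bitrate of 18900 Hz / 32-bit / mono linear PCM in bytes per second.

Bit rate = 18,900 × 32 × 1 = 604,800 bits/s.
604,800 / 8 = 75,600 bytes/s.

75,600 bytes/s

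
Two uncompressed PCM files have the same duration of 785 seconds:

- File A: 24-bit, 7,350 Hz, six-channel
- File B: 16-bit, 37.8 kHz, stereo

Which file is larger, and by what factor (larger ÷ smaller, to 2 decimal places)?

File B, by a factor of 1.14

File A: 7,350 × 3 × 6 = 132,300 bytes/s.
File B: 37,800 × 2 × 2 = 151,200 bytes/s.
File B is larger; ratio = 118,692,000 / 103,855,500 = 1.14.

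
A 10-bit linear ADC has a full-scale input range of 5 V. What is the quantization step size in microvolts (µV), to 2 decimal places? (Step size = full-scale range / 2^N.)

5 V / 2^10 = 5 / 1,024 V = 4882.81 µV.

4882.81 µV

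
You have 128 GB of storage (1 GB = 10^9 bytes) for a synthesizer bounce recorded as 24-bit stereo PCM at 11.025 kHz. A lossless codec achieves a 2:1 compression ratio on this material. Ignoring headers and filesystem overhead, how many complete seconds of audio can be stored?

3,869,992 seconds

Uncompressed byte rate = 11,025 × 3 × 2 = 66,150 bytes/s.
After 2:1 compression, effective rate ≈ 33075 bytes/s.
Capacity = 128 × 1,000,000,000 = 128,000,000,000 bytes.
128,000,000,000 / effective rate ≈ 3869992.44 s → 3,869,992 seconds.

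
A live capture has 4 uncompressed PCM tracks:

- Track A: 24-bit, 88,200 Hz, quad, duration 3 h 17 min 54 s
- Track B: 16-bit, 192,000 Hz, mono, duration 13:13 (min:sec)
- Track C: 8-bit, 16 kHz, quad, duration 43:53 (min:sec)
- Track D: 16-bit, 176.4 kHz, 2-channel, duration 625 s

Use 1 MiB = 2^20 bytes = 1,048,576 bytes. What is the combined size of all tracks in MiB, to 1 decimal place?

12856.9 MiB

Track A: 3 h 17 min 54 s = 11,874 s; 88,200 × 11,874 × 3 × 4 = 12,567,441,600 bytes.
Track B: 13:13 (min:sec) = 793 s; 192,000 × 793 × 2 × 1 = 304,512,000 bytes.
Track C: 43:53 (min:sec) = 2,633 s; 16,000 × 2,633 × 1 × 4 = 168,512,000 bytes.
Track D: 176,400 × 625 × 2 × 2 = 441,000,000 bytes.
Total = 13,481,465,600 bytes = 12856.9 MiB.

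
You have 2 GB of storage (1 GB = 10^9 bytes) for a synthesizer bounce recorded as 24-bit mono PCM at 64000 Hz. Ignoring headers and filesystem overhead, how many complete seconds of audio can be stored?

Uncompressed byte rate = 64,000 × 3 × 1 = 192,000 bytes/s.
Capacity = 2 × 1,000,000,000 = 2,000,000,000 bytes.
2,000,000,000 / 192,000 ≈ 10416.67 s → 10,416 seconds.

10,416 seconds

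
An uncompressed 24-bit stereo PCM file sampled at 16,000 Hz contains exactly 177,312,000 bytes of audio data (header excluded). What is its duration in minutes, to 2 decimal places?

Byte rate = 16,000 × 3 × 2 = 96,000 bytes/s.
Duration = 177,312,000 / 96,000 = 1,847 s.
1,847 s / 60 = 30.78 minutes.

30.78 minutes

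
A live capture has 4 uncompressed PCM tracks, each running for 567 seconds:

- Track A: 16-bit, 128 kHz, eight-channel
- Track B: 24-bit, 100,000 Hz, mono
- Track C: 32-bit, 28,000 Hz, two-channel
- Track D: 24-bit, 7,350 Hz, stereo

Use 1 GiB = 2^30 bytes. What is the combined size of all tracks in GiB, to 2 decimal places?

Track A: 128,000 × 567 × 2 × 8 = 1,161,216,000 bytes.
Track B: 100,000 × 567 × 3 × 1 = 170,100,000 bytes.
Track C: 28,000 × 567 × 4 × 2 = 127,008,000 bytes.
Track D: 7,350 × 567 × 3 × 2 = 25,004,700 bytes.
Total = 1,483,328,700 bytes = 1.38 GiB.

1.38 GiB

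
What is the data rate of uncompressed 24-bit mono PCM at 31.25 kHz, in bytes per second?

Bit rate = 31,250 × 24 × 1 = 750,000 bits/s.
750,000 / 8 = 93,750 bytes/s.

93,750 bytes/s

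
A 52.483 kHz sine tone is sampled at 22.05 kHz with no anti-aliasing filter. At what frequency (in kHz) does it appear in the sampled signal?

Nyquist = 22,050/2 = 11,025 Hz; 52,483 Hz exceeds it.
Alias = |52,483 − 2×22,050| = |52,483 − 44,100| = 8,383 Hz = 8.383 kHz.

8.383 kHz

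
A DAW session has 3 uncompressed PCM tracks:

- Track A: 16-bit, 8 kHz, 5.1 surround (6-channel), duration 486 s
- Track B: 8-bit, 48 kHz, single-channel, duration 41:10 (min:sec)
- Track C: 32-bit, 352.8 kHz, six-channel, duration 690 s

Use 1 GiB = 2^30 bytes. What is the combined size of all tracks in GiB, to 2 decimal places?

Track A: 8,000 × 486 × 2 × 6 = 46,656,000 bytes.
Track B: 41:10 (min:sec) = 2,470 s; 48,000 × 2,470 × 1 × 1 = 118,560,000 bytes.
Track C: 352,800 × 690 × 4 × 6 = 5,842,368,000 bytes.
Total = 6,007,584,000 bytes = 5.59 GiB.

5.59 GiB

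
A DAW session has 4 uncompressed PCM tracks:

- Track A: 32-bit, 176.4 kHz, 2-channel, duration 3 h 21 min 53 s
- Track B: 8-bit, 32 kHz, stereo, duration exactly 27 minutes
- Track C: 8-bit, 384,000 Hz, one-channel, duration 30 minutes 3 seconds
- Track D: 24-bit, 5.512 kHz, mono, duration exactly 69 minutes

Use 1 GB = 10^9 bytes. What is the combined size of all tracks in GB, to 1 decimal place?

Track A: 3 h 21 min 53 s = 12,113 s; 176,400 × 12,113 × 4 × 2 = 17,093,865,600 bytes.
Track B: exactly 27 minutes = 1,620 s; 32,000 × 1,620 × 1 × 2 = 103,680,000 bytes.
Track C: 30 minutes 3 seconds = 1,803 s; 384,000 × 1,803 × 1 × 1 = 692,352,000 bytes.
Track D: exactly 69 minutes = 4,140 s; 5,512 × 4,140 × 3 × 1 = 68,459,040 bytes.
Total = 17,958,356,640 bytes = 18.0 GB.

18.0 GB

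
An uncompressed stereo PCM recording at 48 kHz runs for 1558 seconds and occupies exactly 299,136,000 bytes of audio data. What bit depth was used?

Bytes per sample = 299,136,000 / (48,000 × 1,558 × 2) = 299,136,000 / 149,568,000 = 2.
Bit depth = 2 × 8 = 16 bits.

16 bits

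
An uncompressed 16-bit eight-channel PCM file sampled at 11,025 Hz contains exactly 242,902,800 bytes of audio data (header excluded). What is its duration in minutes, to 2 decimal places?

22.95 minutes

Byte rate = 11,025 × 2 × 8 = 176,400 bytes/s.
Duration = 242,902,800 / 176,400 = 1,377 s.
1,377 s / 60 = 22.95 minutes.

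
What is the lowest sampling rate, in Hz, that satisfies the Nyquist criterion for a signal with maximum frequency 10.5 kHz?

21,000 Hz

Minimum sample rate = 2 × 10,500 Hz = 21,000 Hz.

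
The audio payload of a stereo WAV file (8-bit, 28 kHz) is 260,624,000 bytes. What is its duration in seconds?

4,654 seconds

Byte rate = 28,000 × 1 × 2 = 56,000 bytes/s.
Duration = 260,624,000 / 56,000 = 4,654 s.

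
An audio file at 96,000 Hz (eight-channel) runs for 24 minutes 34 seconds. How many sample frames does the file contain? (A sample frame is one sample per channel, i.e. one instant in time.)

24 minutes 34 seconds = 1,474 s.
96,000 samples/s × 1,474 s = 141,504,000 frames.

141,504,000 sample frames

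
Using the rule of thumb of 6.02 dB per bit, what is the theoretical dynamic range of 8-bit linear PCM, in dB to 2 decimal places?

8 × 6.02 = 48.16 dB.

48.16 dB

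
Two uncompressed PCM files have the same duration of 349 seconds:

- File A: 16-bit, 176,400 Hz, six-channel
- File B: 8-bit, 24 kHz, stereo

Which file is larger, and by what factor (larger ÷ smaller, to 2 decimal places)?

File A: 176,400 × 2 × 6 = 2,116,800 bytes/s.
File B: 24,000 × 1 × 2 = 48,000 bytes/s.
File A is larger; ratio = 738,763,200 / 16,752,000 = 44.10.

File A, by a factor of 44.10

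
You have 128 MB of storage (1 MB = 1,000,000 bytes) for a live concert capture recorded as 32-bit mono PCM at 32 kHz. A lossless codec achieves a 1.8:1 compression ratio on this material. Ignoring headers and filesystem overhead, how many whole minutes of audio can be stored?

Uncompressed byte rate = 32,000 × 4 × 1 = 128,000 bytes/s.
After 1.8:1 compression, effective rate ≈ 71111.11 bytes/s.
Capacity = 128 × 1,000,000 = 128,000,000 bytes.
128,000,000 / effective rate ≈ 1800 s → 30 minutes.

30 minutes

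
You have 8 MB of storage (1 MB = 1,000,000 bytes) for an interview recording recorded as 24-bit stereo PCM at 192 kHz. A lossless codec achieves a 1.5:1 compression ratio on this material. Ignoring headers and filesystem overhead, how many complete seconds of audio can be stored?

10 seconds

Uncompressed byte rate = 192,000 × 3 × 2 = 1,152,000 bytes/s.
After 1.5:1 compression, effective rate ≈ 768000 bytes/s.
Capacity = 8 × 1,000,000 = 8,000,000 bytes.
8,000,000 / effective rate ≈ 10.42 s → 10 seconds.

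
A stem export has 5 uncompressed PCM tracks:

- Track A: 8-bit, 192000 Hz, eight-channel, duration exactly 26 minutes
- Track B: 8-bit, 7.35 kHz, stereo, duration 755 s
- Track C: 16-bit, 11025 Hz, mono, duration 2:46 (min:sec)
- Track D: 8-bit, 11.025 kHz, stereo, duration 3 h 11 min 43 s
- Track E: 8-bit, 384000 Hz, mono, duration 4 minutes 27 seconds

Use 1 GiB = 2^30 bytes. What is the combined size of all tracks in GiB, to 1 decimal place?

2.6 GiB

Track A: exactly 26 minutes = 1,560 s; 192,000 × 1,560 × 1 × 8 = 2,396,160,000 bytes.
Track B: 7,350 × 755 × 1 × 2 = 11,098,500 bytes.
Track C: 2:46 (min:sec) = 166 s; 11,025 × 166 × 2 × 1 = 3,660,300 bytes.
Track D: 3 h 11 min 43 s = 11,503 s; 11,025 × 11,503 × 1 × 2 = 253,641,150 bytes.
Track E: 4 minutes 27 seconds = 267 s; 384,000 × 267 × 1 × 1 = 102,528,000 bytes.
Total = 2,767,087,950 bytes = 2.6 GiB.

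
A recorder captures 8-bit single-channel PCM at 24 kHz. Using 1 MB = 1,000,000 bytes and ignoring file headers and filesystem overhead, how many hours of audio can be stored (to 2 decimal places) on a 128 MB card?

Uncompressed byte rate = 24,000 × 1 × 1 = 24,000 bytes/s.
Capacity = 128 × 1,000,000 = 128,000,000 bytes.
128,000,000 / 24,000 ≈ 5333.33 s → 1.48 hours.

1.48 hours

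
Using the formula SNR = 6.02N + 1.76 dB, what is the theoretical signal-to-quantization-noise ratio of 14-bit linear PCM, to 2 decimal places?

6.02 × 14 + 1.76 = 86.04 dB.

86.04 dB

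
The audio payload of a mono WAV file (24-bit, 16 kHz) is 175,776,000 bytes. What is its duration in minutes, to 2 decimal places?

61.03 minutes

Byte rate = 16,000 × 3 × 1 = 48,000 bytes/s.
Duration = 175,776,000 / 48,000 = 3,662 s.
3,662 s / 60 = 61.03 minutes.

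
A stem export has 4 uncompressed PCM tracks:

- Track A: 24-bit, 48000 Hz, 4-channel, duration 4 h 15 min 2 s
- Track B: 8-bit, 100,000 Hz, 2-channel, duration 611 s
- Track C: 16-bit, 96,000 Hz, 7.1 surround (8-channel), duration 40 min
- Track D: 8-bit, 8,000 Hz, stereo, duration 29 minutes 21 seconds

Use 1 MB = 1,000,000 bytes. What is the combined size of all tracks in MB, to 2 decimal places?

Track A: 4 h 15 min 2 s = 15,302 s; 48,000 × 15,302 × 3 × 4 = 8,813,952,000 bytes.
Track B: 100,000 × 611 × 1 × 2 = 122,200,000 bytes.
Track C: 40 min = 2,400 s; 96,000 × 2,400 × 2 × 8 = 3,686,400,000 bytes.
Track D: 29 minutes 21 seconds = 1,761 s; 8,000 × 1,761 × 1 × 2 = 28,176,000 bytes.
Total = 12,650,728,000 bytes = 12650.73 MB.

12650.73 MB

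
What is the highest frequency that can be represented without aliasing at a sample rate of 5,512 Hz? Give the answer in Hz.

2,756 Hz

Nyquist frequency = sample rate / 2 = 5,512 / 2 = 2,756 Hz.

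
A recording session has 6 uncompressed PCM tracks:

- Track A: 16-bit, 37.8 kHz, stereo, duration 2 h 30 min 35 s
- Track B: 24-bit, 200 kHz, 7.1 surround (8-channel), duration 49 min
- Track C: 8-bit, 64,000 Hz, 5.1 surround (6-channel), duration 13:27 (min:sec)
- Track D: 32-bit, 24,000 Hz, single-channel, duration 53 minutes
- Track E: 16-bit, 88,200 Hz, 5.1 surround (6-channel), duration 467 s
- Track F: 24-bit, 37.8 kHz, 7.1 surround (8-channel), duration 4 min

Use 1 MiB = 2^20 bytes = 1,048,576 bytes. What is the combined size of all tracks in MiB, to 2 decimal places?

16026.75 MiB

Track A: 2 h 30 min 35 s = 9,035 s; 37,800 × 9,035 × 2 × 2 = 1,366,092,000 bytes.
Track B: 49 min = 2,940 s; 200,000 × 2,940 × 3 × 8 = 14,112,000,000 bytes.
Track C: 13:27 (min:sec) = 807 s; 64,000 × 807 × 1 × 6 = 309,888,000 bytes.
Track D: 53 minutes = 3,180 s; 24,000 × 3,180 × 4 × 1 = 305,280,000 bytes.
Track E: 88,200 × 467 × 2 × 6 = 494,272,800 bytes.
Track F: 4 min = 240 s; 37,800 × 240 × 3 × 8 = 217,728,000 bytes.
Total = 16,805,260,800 bytes = 16026.75 MiB.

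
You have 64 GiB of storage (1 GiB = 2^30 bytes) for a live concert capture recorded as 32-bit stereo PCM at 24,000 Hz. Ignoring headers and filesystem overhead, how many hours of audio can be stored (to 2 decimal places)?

Uncompressed byte rate = 24,000 × 4 × 2 = 192,000 bytes/s.
Capacity = 64 × 1,073,741,824 = 68,719,476,736 bytes.
68,719,476,736 / 192,000 ≈ 357913.94 s → 99.42 hours.

99.42 hours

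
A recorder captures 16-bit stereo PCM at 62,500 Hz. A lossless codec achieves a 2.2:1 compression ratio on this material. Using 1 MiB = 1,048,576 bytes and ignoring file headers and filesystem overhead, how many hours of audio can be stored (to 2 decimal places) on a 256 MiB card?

Uncompressed byte rate = 62,500 × 2 × 2 = 250,000 bytes/s.
After 2.2:1 compression, effective rate ≈ 113636.36 bytes/s.
Capacity = 256 × 1,048,576 = 268,435,456 bytes.
268,435,456 / effective rate ≈ 2362.23 s → 0.66 hours.

0.66 hours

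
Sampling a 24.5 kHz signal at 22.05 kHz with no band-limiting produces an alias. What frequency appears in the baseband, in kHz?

Nyquist = 22,050/2 = 11,025 Hz; 24,500 Hz exceeds it.
Alias = |24,500 − 1×22,050| = |24,500 − 22,050| = 2,450 Hz = 2.45 kHz.

2.45 kHz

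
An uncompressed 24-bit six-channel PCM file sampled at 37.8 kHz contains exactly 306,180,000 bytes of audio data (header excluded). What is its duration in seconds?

450 seconds

Byte rate = 37,800 × 3 × 6 = 680,400 bytes/s.
Duration = 306,180,000 / 680,400 = 450 s.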